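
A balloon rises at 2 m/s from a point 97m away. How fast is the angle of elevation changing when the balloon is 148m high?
0.006196 rad/s

tan(θ) = y/97
sec²(θ) · dθ/dt = (1/97) · dy/dt
dθ/dt = cos²(θ)/97 · 2 = 97/(97² + 148²) · 2
dθ/dt = 0.006196 rad/s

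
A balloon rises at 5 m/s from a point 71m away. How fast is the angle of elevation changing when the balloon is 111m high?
0.020447 rad/s

tan(θ) = y/71
sec²(θ) · dθ/dt = (1/71) · dy/dt
dθ/dt = cos²(θ)/71 · 5 = 71/(71² + 111²) · 5
dθ/dt = 0.020447 rad/s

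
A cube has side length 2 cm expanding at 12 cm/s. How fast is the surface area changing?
288 cm²/s

A = 6s²
dA/dt = 12s · ds/dt = 12·2·12 = 288 cm²/s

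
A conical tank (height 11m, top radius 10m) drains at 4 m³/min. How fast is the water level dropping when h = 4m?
121/(400π) ≈ 0.09629 m/min

r/h = 10/11, so r = (10/11)h
V = (1/3)πr²h = (1/3)π((10/11)h)²h = (100/363)πh³
dV/dh = (100/121)πh²
dh/dt = (dV/dt)/(dV/dh) = -4/((100/121)π·4²) = -121/(400π) m/min
The level is dropping at 121/(400π) ≈ 0.09629 m/min.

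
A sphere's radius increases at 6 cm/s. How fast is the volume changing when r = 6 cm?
864π cm³/s

V = (4/3)πr³
dV/dt = dV/dr · dr/dt = 4πr² · 6
At r = 6: dV/dt = 864π cm³/s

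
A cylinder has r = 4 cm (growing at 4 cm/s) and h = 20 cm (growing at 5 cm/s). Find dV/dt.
720π cm³/s

V = πr²h
dV/dt = 2πrh·dr/dt + πr²·dh/dt
= 2π(4)(20)(4) + π(4)²(5)
= 720π cm³/s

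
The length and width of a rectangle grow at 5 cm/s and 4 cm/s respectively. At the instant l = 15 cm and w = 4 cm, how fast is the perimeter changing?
18 cm/s

P = 2(l + w)
dP/dt = 2(dl/dt + dw/dt) = 2(5 + 4) = 18 cm/s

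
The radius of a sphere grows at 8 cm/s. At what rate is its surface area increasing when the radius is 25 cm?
1600π cm²/s

S = 4πr²
dS/dt = dS/dr · dr/dt = 8πr · 8
At r = 25: dS/dt = 1600π cm²/s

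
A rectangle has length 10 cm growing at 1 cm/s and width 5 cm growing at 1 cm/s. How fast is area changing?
15 cm²/s

A = lw
dA/dt = w·dl/dt + l·dw/dt = 5·1 + 10·1 = 15 cm²/s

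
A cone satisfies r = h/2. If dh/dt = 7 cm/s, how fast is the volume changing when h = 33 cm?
7623π/4 cm³/s

V = (1/3)π(h/2)²h = πh³/12
dV/dt = πh²/4 · 7
At h = 33: dV/dt = 7623π/4 cm³/s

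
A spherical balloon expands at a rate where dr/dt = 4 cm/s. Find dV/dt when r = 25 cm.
10000π cm³/s

V = (4/3)πr³
dV/dt = dV/dr · dr/dt = 4πr² · 4
At r = 25: dV/dt = 10000π cm³/s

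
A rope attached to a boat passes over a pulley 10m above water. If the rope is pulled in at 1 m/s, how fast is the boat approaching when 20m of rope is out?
2√3/3 ≈ 1.155 m/s

rope² = x² + 10²
x = √(20² - 10²) = 10√3
dx/dt = (rope/x) · d(rope)/dt = (20/(10√3)) · (-1) = -2√3/3 m/s
The boat approaches at 2√3/3 ≈ 1.155 m/s.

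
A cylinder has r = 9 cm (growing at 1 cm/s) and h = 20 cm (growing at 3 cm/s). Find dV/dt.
603π cm³/s

V = πr²h
dV/dt = 2πrh·dr/dt + πr²·dh/dt
= 2π(9)(20)(1) + π(9)²(3)
= 603π cm³/s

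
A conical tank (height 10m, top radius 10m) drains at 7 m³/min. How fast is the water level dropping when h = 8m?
7/(64π) ≈ 0.03482 m/min

r/h = 10/10, so r = h
V = (1/3)πr²h = (1/3)π(h)²h = (1/3)πh³
dV/dh = πh²
dh/dt = (dV/dt)/(dV/dh) = -7/(π·8²) = -7/(64π) m/min
The level is dropping at 7/(64π) ≈ 0.03482 m/min.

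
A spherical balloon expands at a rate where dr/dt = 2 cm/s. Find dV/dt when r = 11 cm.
968π cm³/s

V = (4/3)πr³
dV/dt = dV/dr · dr/dt = 4πr² · 2
At r = 11: dV/dt = 968π cm³/s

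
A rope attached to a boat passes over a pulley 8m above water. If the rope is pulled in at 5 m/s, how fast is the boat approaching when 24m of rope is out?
15√2/4 ≈ 5.303 m/s

rope² = x² + 8²
x = √(24² - 8²) = 16√2
dx/dt = (rope/x) · d(rope)/dt = (24/(16√2)) · (-5) = -15√2/4 m/s
The boat approaches at 15√2/4 ≈ 5.303 m/s.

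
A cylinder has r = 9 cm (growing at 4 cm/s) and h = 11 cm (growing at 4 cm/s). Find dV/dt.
1116π cm³/s

V = πr²h
dV/dt = 2πrh·dr/dt + πr²·dh/dt
= 2π(9)(11)(4) + π(9)²(4)
= 1116π cm³/s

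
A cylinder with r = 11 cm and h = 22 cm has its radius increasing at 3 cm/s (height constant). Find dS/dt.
264π cm²/s

S = 2πrh + 2πr² (lateral + bases)
dS/dt = (2πh + 4πr)·dr/dt = (2π·22 + 4π·11)·3
= 264π cm²/s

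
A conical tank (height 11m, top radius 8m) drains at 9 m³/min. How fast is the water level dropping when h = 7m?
1089/(3136π) ≈ 0.1105 m/min

r/h = 8/11, so r = (8/11)h
V = (1/3)πr²h = (1/3)π((8/11)h)²h = (64/363)πh³
dV/dh = (64/121)πh²
dh/dt = (dV/dt)/(dV/dh) = -9/((64/121)π·7²) = -1089/(3136π) m/min
The level is dropping at 1089/(3136π) ≈ 0.1105 m/min.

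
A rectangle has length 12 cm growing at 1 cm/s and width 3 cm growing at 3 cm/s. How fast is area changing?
39 cm²/s

A = lw
dA/dt = w·dl/dt + l·dw/dt = 3·1 + 12·3 = 39 cm²/s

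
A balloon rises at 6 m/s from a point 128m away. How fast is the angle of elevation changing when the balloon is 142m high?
0.021013 rad/s

tan(θ) = y/128
sec²(θ) · dθ/dt = (1/128) · dy/dt
dθ/dt = cos²(θ)/128 · 6 = 128/(128² + 142²) · 6
dθ/dt = 0.021013 rad/s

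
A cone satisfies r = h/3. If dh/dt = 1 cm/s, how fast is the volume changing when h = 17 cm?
289π/9 cm³/s

V = (1/3)π(h/3)²h = πh³/27
dV/dt = πh²/9 · 1
At h = 17: dV/dt = 289π/9 cm³/s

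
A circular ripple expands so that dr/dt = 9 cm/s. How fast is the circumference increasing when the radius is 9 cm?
18π cm/s

C = 2πr
dC/dt = 2π · dr/dt = 2π · 9 = 18π cm/s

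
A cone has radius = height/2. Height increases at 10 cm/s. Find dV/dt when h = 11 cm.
605π/2 cm³/s

V = (1/3)π(h/2)²h = πh³/12
dV/dt = πh²/4 · 10
At h = 11: dV/dt = 605π/2 cm³/s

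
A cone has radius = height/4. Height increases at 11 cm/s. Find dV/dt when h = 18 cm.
891π/4 cm³/s

V = (1/3)π(h/4)²h = πh³/48
dV/dt = πh²/16 · 11
At h = 18: dV/dt = 891π/4 cm³/s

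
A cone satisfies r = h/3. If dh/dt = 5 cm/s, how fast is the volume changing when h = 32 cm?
5120π/9 cm³/s

V = (1/3)π(h/3)²h = πh³/27
dV/dt = πh²/9 · 5
At h = 32: dV/dt = 5120π/9 cm³/s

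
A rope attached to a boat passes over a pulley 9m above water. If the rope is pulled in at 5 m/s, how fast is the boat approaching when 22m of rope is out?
110√403/403 ≈ 5.479 m/s

rope² = x² + 9²
x = √(22² - 9²) = √403
dx/dt = (rope/x) · d(rope)/dt = (22/√403) · (-5) = -110√403/403 m/s
The boat approaches at 110√403/403 ≈ 5.479 m/s.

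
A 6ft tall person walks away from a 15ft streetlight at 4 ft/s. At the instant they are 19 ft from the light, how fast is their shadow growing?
8/3 ft/s

By similar triangles: 15/(x+s) = 6/s
Solving: s = 6x/9
ds/dt = 6/9 · dx/dt = 2/3 · 4 = 8/3 ft/s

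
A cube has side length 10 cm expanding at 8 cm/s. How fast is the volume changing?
2400 cm³/s

V = s³
dV/dt = 3s² · ds/dt = 3·10²·8 = 2400 cm³/s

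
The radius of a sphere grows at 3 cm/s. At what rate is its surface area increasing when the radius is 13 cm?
312π cm²/s

S = 4πr²
dS/dt = dS/dr · dr/dt = 8πr · 3
At r = 13: dS/dt = 312π cm²/s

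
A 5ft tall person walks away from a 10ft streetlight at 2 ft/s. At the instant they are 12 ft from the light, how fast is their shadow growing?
2 ft/s

By similar triangles: 10/(x+s) = 5/s
Solving: s = 5x/5
ds/dt = 5/5 · dx/dt = 1 · 2 = 2 ft/s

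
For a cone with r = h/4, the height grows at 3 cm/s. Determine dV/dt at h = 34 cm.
867π/4 cm³/s

V = (1/3)π(h/4)²h = πh³/48
dV/dt = πh²/16 · 3
At h = 34: dV/dt = 867π/4 cm³/s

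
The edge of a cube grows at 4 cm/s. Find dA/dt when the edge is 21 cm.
1008 cm²/s

A = 6s²
dA/dt = 12s · ds/dt = 12·21·4 = 1008 cm²/s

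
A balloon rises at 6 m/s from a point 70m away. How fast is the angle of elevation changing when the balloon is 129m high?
0.019498 rad/s

tan(θ) = y/70
sec²(θ) · dθ/dt = (1/70) · dy/dt
dθ/dt = cos²(θ)/70 · 6 = 70/(70² + 129²) · 6
dθ/dt = 0.019498 rad/s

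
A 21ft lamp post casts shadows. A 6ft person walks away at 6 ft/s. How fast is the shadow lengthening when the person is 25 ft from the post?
12/5 ft/s

By similar triangles: 21/(x+s) = 6/s
Solving: s = 6x/15
ds/dt = 6/15 · dx/dt = 2/5 · 6 = 12/5 ft/s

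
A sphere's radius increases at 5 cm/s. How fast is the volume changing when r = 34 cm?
23120π cm³/s

V = (4/3)πr³
dV/dt = dV/dr · dr/dt = 4πr² · 5
At r = 34: dV/dt = 23120π cm³/s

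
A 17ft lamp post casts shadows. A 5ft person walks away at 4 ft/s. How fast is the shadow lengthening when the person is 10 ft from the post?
5/3 ft/s

By similar triangles: 17/(x+s) = 5/s
Solving: s = 5x/12
ds/dt = 5/12 · dx/dt = 5/12 · 4 = 5/3 ft/s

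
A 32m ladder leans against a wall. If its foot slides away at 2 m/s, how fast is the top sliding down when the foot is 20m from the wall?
10√39/39 ≈ 1.601 m/s

x² + y² = 32²
2x·dx/dt + 2y·dy/dt = 0
dy/dt = -x/y · dx/dt = -20/(4√39) · 2 = -10√39/39 m/s
The top is descending at 10√39/39 ≈ 1.601 m/s.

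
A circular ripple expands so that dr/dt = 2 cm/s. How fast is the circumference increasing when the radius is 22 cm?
4π cm/s

C = 2πr
dC/dt = 2π · dr/dt = 2π · 2 = 4π cm/s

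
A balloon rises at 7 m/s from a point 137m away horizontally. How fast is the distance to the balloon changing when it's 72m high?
504√23953/23953 ≈ 3.256 m/s

z² = 137² + y²
z = √(137² + 72²) = √23953
dz/dt = y/z · dy/dt = 72/√23953 · 7 = 504√23953/23953 ≈ 3.256 m/s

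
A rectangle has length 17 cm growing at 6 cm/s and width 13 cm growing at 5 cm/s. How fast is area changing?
163 cm²/s

A = lw
dA/dt = w·dl/dt + l·dw/dt = 13·6 + 17·5 = 163 cm²/s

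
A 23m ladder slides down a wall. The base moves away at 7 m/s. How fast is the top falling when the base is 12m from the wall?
12√385/55 ≈ 4.281 m/s

x² + y² = 23²
2x·dx/dt + 2y·dy/dt = 0
dy/dt = -x/y · dx/dt = -12/√385 · 7 = -12√385/55 m/s
The top is descending at 12√385/55 ≈ 4.281 m/s.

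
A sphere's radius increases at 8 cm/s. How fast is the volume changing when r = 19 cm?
11552π cm³/s

V = (4/3)πr³
dV/dt = dV/dr · dr/dt = 4πr² · 8
At r = 19: dV/dt = 11552π cm³/s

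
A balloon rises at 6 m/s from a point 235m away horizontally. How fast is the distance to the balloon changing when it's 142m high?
852√75389/75389 ≈ 3.103 m/s

z² = 235² + y²
z = √(235² + 142²) = √75389
dz/dt = y/z · dy/dt = 142/√75389 · 6 = 852√75389/75389 ≈ 3.103 m/s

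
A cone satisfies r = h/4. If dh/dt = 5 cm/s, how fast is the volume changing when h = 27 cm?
3645π/16 cm³/s

V = (1/3)π(h/4)²h = πh³/48
dV/dt = πh²/16 · 5
At h = 27: dV/dt = 3645π/16 cm³/s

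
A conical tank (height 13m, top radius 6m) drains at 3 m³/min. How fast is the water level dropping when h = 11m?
169/(1452π) ≈ 0.03705 m/min

r/h = 6/13, so r = (6/13)h
V = (1/3)πr²h = (1/3)π((6/13)h)²h = (12/169)πh³
dV/dh = (36/169)πh²
dh/dt = (dV/dt)/(dV/dh) = -3/((36/169)π·11²) = -169/(1452π) m/min
The level is dropping at 169/(1452π) ≈ 0.03705 m/min.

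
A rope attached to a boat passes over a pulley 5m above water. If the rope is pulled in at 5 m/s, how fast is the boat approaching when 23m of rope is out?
115√14/84 ≈ 5.123 m/s

rope² = x² + 5²
x = √(23² - 5²) = 6√14
dx/dt = (rope/x) · d(rope)/dt = (23/(6√14)) · (-5) = -115√14/84 m/s
The boat approaches at 115√14/84 ≈ 5.123 m/s.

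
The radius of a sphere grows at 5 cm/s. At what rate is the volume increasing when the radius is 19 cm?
7220π cm³/s

V = (4/3)πr³
dV/dt = dV/dr · dr/dt = 4πr² · 5
At r = 19: dV/dt = 7220π cm³/s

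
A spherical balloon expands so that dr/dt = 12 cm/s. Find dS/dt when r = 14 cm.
1344π cm²/s

S = 4πr²
dS/dt = dS/dr · dr/dt = 8πr · 12
At r = 14: dS/dt = 1344π cm²/s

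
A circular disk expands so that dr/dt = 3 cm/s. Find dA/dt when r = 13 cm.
78π cm²/s

A = πr²
dA/dt = 2πr · dr/dt = 2π(13)(3) = 78π cm²/s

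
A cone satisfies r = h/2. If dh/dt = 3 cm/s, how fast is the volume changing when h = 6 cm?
27π cm³/s

V = (1/3)π(h/2)²h = πh³/12
dV/dt = πh²/4 · 3
At h = 6: dV/dt = 27π cm³/s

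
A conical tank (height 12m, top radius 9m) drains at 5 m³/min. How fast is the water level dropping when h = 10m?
4/(45π) ≈ 0.02829 m/min

r/h = 9/12, so r = (3/4)h
V = (1/3)πr²h = (1/3)π((3/4)h)²h = (3/16)πh³
dV/dh = (9/16)πh²
dh/dt = (dV/dt)/(dV/dh) = -5/((9/16)π·10²) = -4/(45π) m/min
The level is dropping at 4/(45π) ≈ 0.02829 m/min.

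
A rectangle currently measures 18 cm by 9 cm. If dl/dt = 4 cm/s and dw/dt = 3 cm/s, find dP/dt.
14 cm/s

P = 2(l + w)
dP/dt = 2(dl/dt + dw/dt) = 2(4 + 3) = 14 cm/s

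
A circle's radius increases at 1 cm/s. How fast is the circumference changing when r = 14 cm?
2π cm/s

C = 2πr
dC/dt = 2π · dr/dt = 2π · 1 = 2π cm/s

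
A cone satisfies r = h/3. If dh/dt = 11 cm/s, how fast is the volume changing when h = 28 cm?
8624π/9 cm³/s

V = (1/3)π(h/3)²h = πh³/27
dV/dt = πh²/9 · 11
At h = 28: dV/dt = 8624π/9 cm³/s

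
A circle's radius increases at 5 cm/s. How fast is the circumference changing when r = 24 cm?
10π cm/s

C = 2πr
dC/dt = 2π · dr/dt = 2π · 5 = 10π cm/s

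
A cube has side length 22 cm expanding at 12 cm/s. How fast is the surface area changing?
3168 cm²/s

A = 6s²
dA/dt = 12s · ds/dt = 12·22·12 = 3168 cm²/s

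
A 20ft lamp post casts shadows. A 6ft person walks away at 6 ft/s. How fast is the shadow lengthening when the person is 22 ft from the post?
18/7 ft/s

By similar triangles: 20/(x+s) = 6/s
Solving: s = 6x/14
ds/dt = 6/14 · dx/dt = 3/7 · 6 = 18/7 ft/s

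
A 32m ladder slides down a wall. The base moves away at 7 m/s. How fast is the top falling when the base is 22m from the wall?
77√15/45 ≈ 6.627 m/s

x² + y² = 32²
2x·dx/dt + 2y·dy/dt = 0
dy/dt = -x/y · dx/dt = -22/(6√15) · 7 = -77√15/45 m/s
The top is descending at 77√15/45 ≈ 6.627 m/s.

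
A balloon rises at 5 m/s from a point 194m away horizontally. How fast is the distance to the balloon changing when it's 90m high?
225√11434/11434 ≈ 2.104 m/s

z² = 194² + y²
z = √(194² + 90²) = 2√11434
dz/dt = y/z · dy/dt = 90/(2√11434) · 5 = 225√11434/11434 ≈ 2.104 m/s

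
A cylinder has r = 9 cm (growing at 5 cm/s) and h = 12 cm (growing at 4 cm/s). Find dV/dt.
1404π cm³/s

V = πr²h
dV/dt = 2πrh·dr/dt + πr²·dh/dt
= 2π(9)(12)(5) + π(9)²(4)
= 1404π cm³/s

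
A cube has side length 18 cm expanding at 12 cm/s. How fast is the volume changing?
11664 cm³/s

V = s³
dV/dt = 3s² · ds/dt = 3·18²·12 = 11664 cm³/s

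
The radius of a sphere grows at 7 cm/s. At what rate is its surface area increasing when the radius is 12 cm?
672π cm²/s

S = 4πr²
dS/dt = dS/dr · dr/dt = 8πr · 7
At r = 12: dS/dt = 672π cm²/s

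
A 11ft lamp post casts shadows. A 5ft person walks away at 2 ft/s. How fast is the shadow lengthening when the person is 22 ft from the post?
5/3 ft/s

By similar triangles: 11/(x+s) = 5/s
Solving: s = 5x/6
ds/dt = 5/6 · dx/dt = 5/6 · 2 = 5/3 ft/s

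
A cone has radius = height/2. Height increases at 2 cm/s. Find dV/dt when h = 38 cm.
722π cm³/s

V = (1/3)π(h/2)²h = πh³/12
dV/dt = πh²/4 · 2
At h = 38: dV/dt = 722π cm³/s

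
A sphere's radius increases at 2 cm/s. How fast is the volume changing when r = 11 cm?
968π cm³/s

V = (4/3)πr³
dV/dt = dV/dr · dr/dt = 4πr² · 2
At r = 11: dV/dt = 968π cm³/s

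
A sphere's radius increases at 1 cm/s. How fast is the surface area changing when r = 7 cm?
56π cm²/s

S = 4πr²
dS/dt = dS/dr · dr/dt = 8πr · 1
At r = 7: dS/dt = 56π cm²/s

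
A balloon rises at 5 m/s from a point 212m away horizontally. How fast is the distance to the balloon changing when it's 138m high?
345√15997/15997 ≈ 2.728 m/s

z² = 212² + y²
z = √(212² + 138²) = 2√15997
dz/dt = y/z · dy/dt = 138/(2√15997) · 5 = 345√15997/15997 ≈ 2.728 m/s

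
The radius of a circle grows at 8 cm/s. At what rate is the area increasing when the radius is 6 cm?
96π cm²/s

A = πr²
dA/dt = 2πr · dr/dt = 2π(6)(8) = 96π cm²/s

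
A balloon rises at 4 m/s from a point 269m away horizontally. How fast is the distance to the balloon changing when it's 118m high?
472√86285/86285 ≈ 1.607 m/s

z² = 269² + y²
z = √(269² + 118²) = √86285
dz/dt = y/z · dy/dt = 118/√86285 · 4 = 472√86285/86285 ≈ 1.607 m/s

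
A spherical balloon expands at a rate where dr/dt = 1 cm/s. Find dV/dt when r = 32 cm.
4096π cm³/s

V = (4/3)πr³
dV/dt = dV/dr · dr/dt = 4πr² · 1
At r = 32: dV/dt = 4096π cm³/s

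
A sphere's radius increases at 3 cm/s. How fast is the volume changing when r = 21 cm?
5292π cm³/s

V = (4/3)πr³
dV/dt = dV/dr · dr/dt = 4πr² · 3
At r = 21: dV/dt = 5292π cm³/s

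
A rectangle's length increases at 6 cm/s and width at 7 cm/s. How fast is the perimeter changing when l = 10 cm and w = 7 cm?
26 cm/s

P = 2(l + w)
dP/dt = 2(dl/dt + dw/dt) = 2(6 + 7) = 26 cm/s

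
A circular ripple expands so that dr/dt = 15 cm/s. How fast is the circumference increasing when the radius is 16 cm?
30π cm/s

C = 2πr
dC/dt = 2π · dr/dt = 2π · 15 = 30π cm/s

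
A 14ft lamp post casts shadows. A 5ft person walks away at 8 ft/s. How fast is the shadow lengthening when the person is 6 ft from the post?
40/9 ft/s

By similar triangles: 14/(x+s) = 5/s
Solving: s = 5x/9
ds/dt = 5/9 · dx/dt = 5/9 · 8 = 40/9 ft/s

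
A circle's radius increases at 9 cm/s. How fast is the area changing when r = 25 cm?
450π cm²/s

A = πr²
dA/dt = 2πr · dr/dt = 2π(25)(9) = 450π cm²/s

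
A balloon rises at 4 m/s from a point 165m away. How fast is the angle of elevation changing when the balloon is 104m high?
0.01735 rad/s

tan(θ) = y/165
sec²(θ) · dθ/dt = (1/165) · dy/dt
dθ/dt = cos²(θ)/165 · 4 = 165/(165² + 104²) · 4
dθ/dt = 0.01735 rad/s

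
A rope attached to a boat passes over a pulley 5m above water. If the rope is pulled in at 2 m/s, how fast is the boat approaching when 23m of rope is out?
23√14/42 ≈ 2.049 m/s

rope² = x² + 5²
x = √(23² - 5²) = 6√14
dx/dt = (rope/x) · d(rope)/dt = (23/(6√14)) · (-2) = -23√14/42 m/s
The boat approaches at 23√14/42 ≈ 2.049 m/s.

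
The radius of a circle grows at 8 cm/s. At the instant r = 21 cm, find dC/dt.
16π cm/s

C = 2πr
dC/dt = 2π · dr/dt = 2π · 8 = 16π cm/s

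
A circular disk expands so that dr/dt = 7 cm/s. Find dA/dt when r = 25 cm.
350π cm²/s

A = πr²
dA/dt = 2πr · dr/dt = 2π(25)(7) = 350π cm²/s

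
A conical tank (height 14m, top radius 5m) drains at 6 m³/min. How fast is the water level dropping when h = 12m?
49/(150π) ≈ 0.104 m/min

r/h = 5/14, so r = (5/14)h
V = (1/3)πr²h = (1/3)π((5/14)h)²h = (25/588)πh³
dV/dh = (25/196)πh²
dh/dt = (dV/dt)/(dV/dh) = -6/((25/196)π·12²) = -49/(150π) m/min
The level is dropping at 49/(150π) ≈ 0.104 m/min.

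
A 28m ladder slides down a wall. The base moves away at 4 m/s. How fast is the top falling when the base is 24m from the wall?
24√13/13 ≈ 6.656 m/s

x² + y² = 28²
2x·dx/dt + 2y·dy/dt = 0
dy/dt = -x/y · dx/dt = -24/(4√13) · 4 = -24√13/13 m/s
The top is descending at 24√13/13 ≈ 6.656 m/s.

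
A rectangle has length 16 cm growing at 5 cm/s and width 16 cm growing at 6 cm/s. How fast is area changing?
176 cm²/s

A = lw
dA/dt = w·dl/dt + l·dw/dt = 16·5 + 16·6 = 176 cm²/s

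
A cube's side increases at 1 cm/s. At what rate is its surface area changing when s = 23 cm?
276 cm²/s

A = 6s²
dA/dt = 12s · ds/dt = 12·23·1 = 276 cm²/s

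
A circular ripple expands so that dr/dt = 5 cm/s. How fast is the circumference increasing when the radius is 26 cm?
10π cm/s

C = 2πr
dC/dt = 2π · dr/dt = 2π · 5 = 10π cm/s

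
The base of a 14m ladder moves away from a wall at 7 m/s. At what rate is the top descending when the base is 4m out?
14√5/15 ≈ 2.087 m/s

x² + y² = 14²
2x·dx/dt + 2y·dy/dt = 0
dy/dt = -x/y · dx/dt = -4/(6√5) · 7 = -14√5/15 m/s
The top is descending at 14√5/15 ≈ 2.087 m/s.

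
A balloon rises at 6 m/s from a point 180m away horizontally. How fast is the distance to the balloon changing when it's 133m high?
798√50089/50089 ≈ 3.566 m/s

z² = 180² + y²
z = √(180² + 133²) = √50089
dz/dt = y/z · dy/dt = 133/√50089 · 6 = 798√50089/50089 ≈ 3.566 m/s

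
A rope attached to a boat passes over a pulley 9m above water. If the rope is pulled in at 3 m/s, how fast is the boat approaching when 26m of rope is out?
78√595/595 ≈ 3.198 m/s

rope² = x² + 9²
x = √(26² - 9²) = √595
dx/dt = (rope/x) · d(rope)/dt = (26/√595) · (-3) = -78√595/595 m/s
The boat approaches at 78√595/595 ≈ 3.198 m/s.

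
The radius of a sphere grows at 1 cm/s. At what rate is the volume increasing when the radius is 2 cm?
16π cm³/s

V = (4/3)πr³
dV/dt = dV/dr · dr/dt = 4πr² · 1
At r = 2: dV/dt = 16π cm³/s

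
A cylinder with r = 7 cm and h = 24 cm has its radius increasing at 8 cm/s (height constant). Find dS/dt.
608π cm²/s

S = 2πrh + 2πr² (lateral + bases)
dS/dt = (2πh + 4πr)·dr/dt = (2π·24 + 4π·7)·8
= 608π cm²/s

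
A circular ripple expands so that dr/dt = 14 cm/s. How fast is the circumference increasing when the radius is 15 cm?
28π cm/s

C = 2πr
dC/dt = 2π · dr/dt = 2π · 14 = 28π cm/s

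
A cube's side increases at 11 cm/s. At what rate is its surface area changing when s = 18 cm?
2376 cm²/s

A = 6s²
dA/dt = 12s · ds/dt = 12·18·11 = 2376 cm²/s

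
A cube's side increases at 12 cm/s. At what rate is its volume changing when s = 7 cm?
1764 cm³/s

V = s³
dV/dt = 3s² · ds/dt = 3·7²·12 = 1764 cm³/s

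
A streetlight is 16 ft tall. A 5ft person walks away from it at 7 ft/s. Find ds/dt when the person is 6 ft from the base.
35/11 ft/s

By similar triangles: 16/(x+s) = 5/s
Solving: s = 5x/11
ds/dt = 5/11 · dx/dt = 5/11 · 7 = 35/11 ft/s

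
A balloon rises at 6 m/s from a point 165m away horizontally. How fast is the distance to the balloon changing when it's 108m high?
216√4321/4321 ≈ 3.286 m/s

z² = 165² + y²
z = √(165² + 108²) = 3√4321
dz/dt = y/z · dy/dt = 108/(3√4321) · 6 = 216√4321/4321 ≈ 3.286 m/s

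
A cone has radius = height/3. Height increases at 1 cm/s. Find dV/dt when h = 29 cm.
841π/9 cm³/s

V = (1/3)π(h/3)²h = πh³/27
dV/dt = πh²/9 · 1
At h = 29: dV/dt = 841π/9 cm³/s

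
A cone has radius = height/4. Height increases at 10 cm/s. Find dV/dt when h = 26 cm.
845π/2 cm³/s

V = (1/3)π(h/4)²h = πh³/48
dV/dt = πh²/16 · 10
At h = 26: dV/dt = 845π/2 cm³/s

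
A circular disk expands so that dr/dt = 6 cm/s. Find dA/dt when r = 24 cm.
288π cm²/s

A = πr²
dA/dt = 2πr · dr/dt = 2π(24)(6) = 288π cm²/s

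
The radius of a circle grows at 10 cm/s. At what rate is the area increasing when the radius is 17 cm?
340π cm²/s

A = πr²
dA/dt = 2πr · dr/dt = 2π(17)(10) = 340π cm²/s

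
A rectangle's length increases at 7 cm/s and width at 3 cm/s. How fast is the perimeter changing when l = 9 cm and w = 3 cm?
20 cm/s

P = 2(l + w)
dP/dt = 2(dl/dt + dw/dt) = 2(7 + 3) = 20 cm/s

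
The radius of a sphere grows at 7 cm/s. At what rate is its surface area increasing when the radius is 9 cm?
504π cm²/s

S = 4πr²
dS/dt = dS/dr · dr/dt = 8πr · 7
At r = 9: dS/dt = 504π cm²/s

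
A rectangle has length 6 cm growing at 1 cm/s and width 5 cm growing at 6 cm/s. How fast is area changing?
41 cm²/s

A = lw
dA/dt = w·dl/dt + l·dw/dt = 5·1 + 6·6 = 41 cm²/s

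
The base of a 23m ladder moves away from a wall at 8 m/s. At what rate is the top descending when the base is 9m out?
9√7/7 ≈ 3.402 m/s

x² + y² = 23²
2x·dx/dt + 2y·dy/dt = 0
dy/dt = -x/y · dx/dt = -9/(8√7) · 8 = -9√7/7 m/s
The top is descending at 9√7/7 ≈ 3.402 m/s.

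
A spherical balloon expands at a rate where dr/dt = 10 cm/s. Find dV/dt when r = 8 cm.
2560π cm³/s

V = (4/3)πr³
dV/dt = dV/dr · dr/dt = 4πr² · 10
At r = 8: dV/dt = 2560π cm³/s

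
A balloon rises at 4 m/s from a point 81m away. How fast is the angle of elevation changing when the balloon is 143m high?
0.011996 rad/s

tan(θ) = y/81
sec²(θ) · dθ/dt = (1/81) · dy/dt
dθ/dt = cos²(θ)/81 · 4 = 81/(81² + 143²) · 4
dθ/dt = 0.011996 rad/s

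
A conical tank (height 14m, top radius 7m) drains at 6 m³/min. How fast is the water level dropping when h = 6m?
2/(3π) ≈ 0.2122 m/min

r/h = 7/14, so r = (1/2)h
V = (1/3)πr²h = (1/3)π((1/2)h)²h = (1/12)πh³
dV/dh = (1/4)πh²
dh/dt = (dV/dt)/(dV/dh) = -6/((1/4)π·6²) = -2/(3π) m/min
The level is dropping at 2/(3π) ≈ 0.2122 m/min.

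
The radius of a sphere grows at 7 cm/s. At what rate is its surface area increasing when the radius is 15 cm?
840π cm²/s

S = 4πr²
dS/dt = dS/dr · dr/dt = 8πr · 7
At r = 15: dS/dt = 840π cm²/s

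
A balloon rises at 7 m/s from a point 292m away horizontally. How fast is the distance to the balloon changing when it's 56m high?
98√221/1105 ≈ 1.318 m/s

z² = 292² + y²
z = √(292² + 56²) = 20√221
dz/dt = y/z · dy/dt = 56/(20√221) · 7 = 98√221/1105 ≈ 1.318 m/s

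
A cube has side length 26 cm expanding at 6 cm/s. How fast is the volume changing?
12168 cm³/s

V = s³
dV/dt = 3s² · ds/dt = 3·26²·6 = 12168 cm³/s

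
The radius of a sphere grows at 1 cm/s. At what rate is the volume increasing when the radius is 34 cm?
4624π cm³/s

V = (4/3)πr³
dV/dt = dV/dr · dr/dt = 4πr² · 1
At r = 34: dV/dt = 4624π cm³/s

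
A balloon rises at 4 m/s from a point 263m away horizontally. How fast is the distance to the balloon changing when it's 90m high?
360√77269/77269 ≈ 1.295 m/s

z² = 263² + y²
z = √(263² + 90²) = √77269
dz/dt = y/z · dy/dt = 90/√77269 · 4 = 360√77269/77269 ≈ 1.295 m/s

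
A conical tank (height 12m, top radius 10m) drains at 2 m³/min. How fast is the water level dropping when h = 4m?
9/(50π) ≈ 0.0573 m/min

r/h = 10/12, so r = (5/6)h
V = (1/3)πr²h = (1/3)π((5/6)h)²h = (25/108)πh³
dV/dh = (25/36)πh²
dh/dt = (dV/dt)/(dV/dh) = -2/((25/36)π·4²) = -9/(50π) m/min
The level is dropping at 9/(50π) ≈ 0.0573 m/min.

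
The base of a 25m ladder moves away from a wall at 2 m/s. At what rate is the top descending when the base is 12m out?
24√481/481 ≈ 1.094 m/s

x² + y² = 25²
2x·dx/dt + 2y·dy/dt = 0
dy/dt = -x/y · dx/dt = -12/√481 · 2 = -24√481/481 m/s
The top is descending at 24√481/481 ≈ 1.094 m/s.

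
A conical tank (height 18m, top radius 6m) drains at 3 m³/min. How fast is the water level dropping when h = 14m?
27/(196π) ≈ 0.04385 m/min

r/h = 6/18, so r = (1/3)h
V = (1/3)πr²h = (1/3)π((1/3)h)²h = (1/27)πh³
dV/dh = (1/9)πh²
dh/dt = (dV/dt)/(dV/dh) = -3/((1/9)π·14²) = -27/(196π) m/min
The level is dropping at 27/(196π) ≈ 0.04385 m/min.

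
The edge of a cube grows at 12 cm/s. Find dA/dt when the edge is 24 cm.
3456 cm²/s

A = 6s²
dA/dt = 12s · ds/dt = 12·24·12 = 3456 cm²/s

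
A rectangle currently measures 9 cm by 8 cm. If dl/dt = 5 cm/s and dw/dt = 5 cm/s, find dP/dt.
20 cm/s

P = 2(l + w)
dP/dt = 2(dl/dt + dw/dt) = 2(5 + 5) = 20 cm/s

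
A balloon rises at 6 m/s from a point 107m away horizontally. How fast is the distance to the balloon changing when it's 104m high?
624√22265/22265 ≈ 4.182 m/s

z² = 107² + y²
z = √(107² + 104²) = √22265
dz/dt = y/z · dy/dt = 104/√22265 · 6 = 624√22265/22265 ≈ 4.182 m/s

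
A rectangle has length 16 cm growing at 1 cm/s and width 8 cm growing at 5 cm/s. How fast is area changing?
88 cm²/s

A = lw
dA/dt = w·dl/dt + l·dw/dt = 8·1 + 16·5 = 88 cm²/s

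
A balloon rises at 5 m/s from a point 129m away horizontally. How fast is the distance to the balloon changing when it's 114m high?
190√3293/3293 ≈ 3.311 m/s

z² = 129² + y²
z = √(129² + 114²) = 3√3293
dz/dt = y/z · dy/dt = 114/(3√3293) · 5 = 190√3293/3293 ≈ 3.311 m/s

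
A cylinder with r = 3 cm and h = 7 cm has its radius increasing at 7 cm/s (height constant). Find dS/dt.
182π cm²/s

S = 2πrh + 2πr² (lateral + bases)
dS/dt = (2πh + 4πr)·dr/dt = (2π·7 + 4π·3)·7
= 182π cm²/s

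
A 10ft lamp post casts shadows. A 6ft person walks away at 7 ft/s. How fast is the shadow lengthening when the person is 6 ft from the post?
21/2 ft/s

By similar triangles: 10/(x+s) = 6/s
Solving: s = 6x/4
ds/dt = 6/4 · dx/dt = 3/2 · 7 = 21/2 ft/s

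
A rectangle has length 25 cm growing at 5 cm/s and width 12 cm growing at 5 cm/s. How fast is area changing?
185 cm²/s

A = lw
dA/dt = w·dl/dt + l·dw/dt = 12·5 + 25·5 = 185 cm²/s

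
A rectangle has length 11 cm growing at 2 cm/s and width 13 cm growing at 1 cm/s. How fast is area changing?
37 cm²/s

A = lw
dA/dt = w·dl/dt + l·dw/dt = 13·2 + 11·1 = 37 cm²/s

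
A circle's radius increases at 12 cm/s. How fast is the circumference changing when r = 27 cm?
24π cm/s

C = 2πr
dC/dt = 2π · dr/dt = 2π · 12 = 24π cm/s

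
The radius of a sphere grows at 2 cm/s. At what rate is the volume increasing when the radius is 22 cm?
3872π cm³/s

V = (4/3)πr³
dV/dt = dV/dr · dr/dt = 4πr² · 2
At r = 22: dV/dt = 3872π cm³/s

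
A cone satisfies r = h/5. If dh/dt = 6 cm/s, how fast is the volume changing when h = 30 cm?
216π cm³/s

V = (1/3)π(h/5)²h = πh³/75
dV/dt = πh²/25 · 6
At h = 30: dV/dt = 216π cm³/s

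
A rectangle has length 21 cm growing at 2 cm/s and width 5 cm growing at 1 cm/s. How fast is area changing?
31 cm²/s

A = lw
dA/dt = w·dl/dt + l·dw/dt = 5·2 + 21·1 = 31 cm²/s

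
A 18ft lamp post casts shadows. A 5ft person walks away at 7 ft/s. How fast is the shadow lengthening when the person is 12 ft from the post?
35/13 ft/s

By similar triangles: 18/(x+s) = 5/s
Solving: s = 5x/13
ds/dt = 5/13 · dx/dt = 5/13 · 7 = 35/13 ft/s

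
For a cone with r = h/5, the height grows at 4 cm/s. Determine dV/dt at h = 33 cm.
4356π/25 cm³/s

V = (1/3)π(h/5)²h = πh³/75
dV/dt = πh²/25 · 4
At h = 33: dV/dt = 4356π/25 cm³/s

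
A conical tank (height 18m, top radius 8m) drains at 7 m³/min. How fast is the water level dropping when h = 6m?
63/(64π) ≈ 0.3133 m/min

r/h = 8/18, so r = (4/9)h
V = (1/3)πr²h = (1/3)π((4/9)h)²h = (16/243)πh³
dV/dh = (16/81)πh²
dh/dt = (dV/dt)/(dV/dh) = -7/((16/81)π·6²) = -63/(64π) m/min
The level is dropping at 63/(64π) ≈ 0.3133 m/min.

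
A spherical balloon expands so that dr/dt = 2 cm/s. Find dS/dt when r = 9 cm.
144π cm²/s

S = 4πr²
dS/dt = dS/dr · dr/dt = 8πr · 2
At r = 9: dS/dt = 144π cm²/s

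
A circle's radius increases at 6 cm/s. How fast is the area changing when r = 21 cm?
252π cm²/s

A = πr²
dA/dt = 2πr · dr/dt = 2π(21)(6) = 252π cm²/s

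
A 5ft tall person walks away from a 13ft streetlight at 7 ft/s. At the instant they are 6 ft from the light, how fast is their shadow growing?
35/8 ft/s

By similar triangles: 13/(x+s) = 5/s
Solving: s = 5x/8
ds/dt = 5/8 · dx/dt = 5/8 · 7 = 35/8 ft/s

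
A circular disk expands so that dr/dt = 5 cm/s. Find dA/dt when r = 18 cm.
180π cm²/s

A = πr²
dA/dt = 2πr · dr/dt = 2π(18)(5) = 180π cm²/s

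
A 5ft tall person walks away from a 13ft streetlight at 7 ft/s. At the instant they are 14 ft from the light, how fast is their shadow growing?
35/8 ft/s

By similar triangles: 13/(x+s) = 5/s
Solving: s = 5x/8
ds/dt = 5/8 · dx/dt = 5/8 · 7 = 35/8 ft/s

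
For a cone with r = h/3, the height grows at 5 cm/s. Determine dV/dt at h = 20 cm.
2000π/9 cm³/s

V = (1/3)π(h/3)²h = πh³/27
dV/dt = πh²/9 · 5
At h = 20: dV/dt = 2000π/9 cm³/s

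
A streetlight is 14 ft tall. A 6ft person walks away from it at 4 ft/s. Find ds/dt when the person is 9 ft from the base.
3 ft/s

By similar triangles: 14/(x+s) = 6/s
Solving: s = 6x/8
ds/dt = 6/8 · dx/dt = 3/4 · 4 = 3 ft/s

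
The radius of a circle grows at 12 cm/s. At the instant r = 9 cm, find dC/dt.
24π cm/s

C = 2πr
dC/dt = 2π · dr/dt = 2π · 12 = 24π cm/s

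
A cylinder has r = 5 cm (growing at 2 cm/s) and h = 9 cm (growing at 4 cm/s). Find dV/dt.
280π cm³/s

V = πr²h
dV/dt = 2πrh·dr/dt + πr²·dh/dt
= 2π(5)(9)(2) + π(5)²(4)
= 280π cm³/s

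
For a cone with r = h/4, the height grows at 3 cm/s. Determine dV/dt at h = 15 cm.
675π/16 cm³/s

V = (1/3)π(h/4)²h = πh³/48
dV/dt = πh²/16 · 3
At h = 15: dV/dt = 675π/16 cm³/s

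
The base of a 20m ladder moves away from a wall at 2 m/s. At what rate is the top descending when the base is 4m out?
√6/6 ≈ 0.4082 m/s

x² + y² = 20²
2x·dx/dt + 2y·dy/dt = 0
dy/dt = -x/y · dx/dt = -4/(8√6) · 2 = -√6/6 m/s
The top is descending at √6/6 ≈ 0.4082 m/s.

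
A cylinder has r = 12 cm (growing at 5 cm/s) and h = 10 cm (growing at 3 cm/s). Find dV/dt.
1632π cm³/s

V = πr²h
dV/dt = 2πrh·dr/dt + πr²·dh/dt
= 2π(12)(10)(5) + π(12)²(3)
= 1632π cm³/s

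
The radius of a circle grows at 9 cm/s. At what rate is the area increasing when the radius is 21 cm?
378π cm²/s

A = πr²
dA/dt = 2πr · dr/dt = 2π(21)(9) = 378π cm²/s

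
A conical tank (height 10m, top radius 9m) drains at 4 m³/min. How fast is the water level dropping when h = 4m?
25/(81π) ≈ 0.09824 m/min

r/h = 9/10, so r = (9/10)h
V = (1/3)πr²h = (1/3)π((9/10)h)²h = (27/100)πh³
dV/dh = (81/100)πh²
dh/dt = (dV/dt)/(dV/dh) = -4/((81/100)π·4²) = -25/(81π) m/min
The level is dropping at 25/(81π) ≈ 0.09824 m/min.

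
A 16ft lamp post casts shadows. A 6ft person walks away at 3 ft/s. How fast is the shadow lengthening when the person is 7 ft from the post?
9/5 ft/s

By similar triangles: 16/(x+s) = 6/s
Solving: s = 6x/10
ds/dt = 6/10 · dx/dt = 3/5 · 3 = 9/5 ft/s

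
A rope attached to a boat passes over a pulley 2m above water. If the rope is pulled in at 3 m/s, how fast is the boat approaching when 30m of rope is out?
45√14/56 ≈ 3.007 m/s

rope² = x² + 2²
x = √(30² - 2²) = 8√14
dx/dt = (rope/x) · d(rope)/dt = (30/(8√14)) · (-3) = -45√14/56 m/s
The boat approaches at 45√14/56 ≈ 3.007 m/s.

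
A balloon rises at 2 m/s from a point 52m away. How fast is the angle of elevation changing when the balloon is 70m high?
0.013677 rad/s

tan(θ) = y/52
sec²(θ) · dθ/dt = (1/52) · dy/dt
dθ/dt = cos²(θ)/52 · 2 = 52/(52² + 70²) · 2
dθ/dt = 0.013677 rad/s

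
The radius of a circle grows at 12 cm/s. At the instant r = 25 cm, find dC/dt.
24π cm/s

C = 2πr
dC/dt = 2π · dr/dt = 2π · 12 = 24π cm/s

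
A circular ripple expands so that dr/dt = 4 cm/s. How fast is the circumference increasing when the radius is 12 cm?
8π cm/s

C = 2πr
dC/dt = 2π · dr/dt = 2π · 4 = 8π cm/s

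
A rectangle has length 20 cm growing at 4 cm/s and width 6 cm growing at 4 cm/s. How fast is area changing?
104 cm²/s

A = lw
dA/dt = w·dl/dt + l·dw/dt = 6·4 + 20·4 = 104 cm²/s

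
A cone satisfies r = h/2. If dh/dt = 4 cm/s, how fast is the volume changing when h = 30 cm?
900π cm³/s

V = (1/3)π(h/2)²h = πh³/12
dV/dt = πh²/4 · 4
At h = 30: dV/dt = 900π cm³/s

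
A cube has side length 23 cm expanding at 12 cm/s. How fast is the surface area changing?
3312 cm²/s

A = 6s²
dA/dt = 12s · ds/dt = 12·23·12 = 3312 cm²/s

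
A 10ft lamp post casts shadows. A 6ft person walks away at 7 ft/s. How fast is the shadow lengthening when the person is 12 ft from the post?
21/2 ft/s

By similar triangles: 10/(x+s) = 6/s
Solving: s = 6x/4
ds/dt = 6/4 · dx/dt = 3/2 · 7 = 21/2 ft/s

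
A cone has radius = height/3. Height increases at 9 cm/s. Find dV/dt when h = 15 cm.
225π cm³/s

V = (1/3)π(h/3)²h = πh³/27
dV/dt = πh²/9 · 9
At h = 15: dV/dt = 225π cm³/s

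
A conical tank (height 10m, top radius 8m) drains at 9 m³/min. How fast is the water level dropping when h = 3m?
25/(16π) ≈ 0.4974 m/min

r/h = 8/10, so r = (4/5)h
V = (1/3)πr²h = (1/3)π((4/5)h)²h = (16/75)πh³
dV/dh = (16/25)πh²
dh/dt = (dV/dt)/(dV/dh) = -9/((16/25)π·3²) = -25/(16π) m/min
The level is dropping at 25/(16π) ≈ 0.4974 m/min.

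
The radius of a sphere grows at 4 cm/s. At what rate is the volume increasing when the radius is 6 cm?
576π cm³/s

V = (4/3)πr³
dV/dt = dV/dr · dr/dt = 4πr² · 4
At r = 6: dV/dt = 576π cm³/s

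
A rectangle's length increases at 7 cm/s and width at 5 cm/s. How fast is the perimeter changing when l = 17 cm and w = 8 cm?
24 cm/s

P = 2(l + w)
dP/dt = 2(dl/dt + dw/dt) = 2(7 + 5) = 24 cm/s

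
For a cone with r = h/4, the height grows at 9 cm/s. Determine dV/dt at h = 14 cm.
441π/4 cm³/s

V = (1/3)π(h/4)²h = πh³/48
dV/dt = πh²/16 · 9
At h = 14: dV/dt = 441π/4 cm³/s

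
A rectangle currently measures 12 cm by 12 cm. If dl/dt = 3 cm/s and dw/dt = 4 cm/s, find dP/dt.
14 cm/s

P = 2(l + w)
dP/dt = 2(dl/dt + dw/dt) = 2(3 + 4) = 14 cm/s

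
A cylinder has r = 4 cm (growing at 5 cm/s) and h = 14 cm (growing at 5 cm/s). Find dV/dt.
640π cm³/s

V = πr²h
dV/dt = 2πrh·dr/dt + πr²·dh/dt
= 2π(4)(14)(5) + π(4)²(5)
= 640π cm³/s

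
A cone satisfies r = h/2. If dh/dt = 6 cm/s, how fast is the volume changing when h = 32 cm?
1536π cm³/s

V = (1/3)π(h/2)²h = πh³/12
dV/dt = πh²/4 · 6
At h = 32: dV/dt = 1536π cm³/s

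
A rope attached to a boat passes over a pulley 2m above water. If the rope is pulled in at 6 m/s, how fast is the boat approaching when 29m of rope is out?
58√93/93 ≈ 6.014 m/s

rope² = x² + 2²
x = √(29² - 2²) = 3√93
dx/dt = (rope/x) · d(rope)/dt = (29/(3√93)) · (-6) = -58√93/93 m/s
The boat approaches at 58√93/93 ≈ 6.014 m/s.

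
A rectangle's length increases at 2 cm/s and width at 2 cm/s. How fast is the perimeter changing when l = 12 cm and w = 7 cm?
8 cm/s

P = 2(l + w)
dP/dt = 2(dl/dt + dw/dt) = 2(2 + 2) = 8 cm/s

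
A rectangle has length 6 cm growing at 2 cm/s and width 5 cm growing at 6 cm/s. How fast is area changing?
46 cm²/s

A = lw
dA/dt = w·dl/dt + l·dw/dt = 5·2 + 6·6 = 46 cm²/s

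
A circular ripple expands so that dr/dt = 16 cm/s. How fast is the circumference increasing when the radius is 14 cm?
32π cm/s

C = 2πr
dC/dt = 2π · dr/dt = 2π · 16 = 32π cm/s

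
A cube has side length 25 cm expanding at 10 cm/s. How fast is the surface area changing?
3000 cm²/s

A = 6s²
dA/dt = 12s · ds/dt = 12·25·10 = 3000 cm²/s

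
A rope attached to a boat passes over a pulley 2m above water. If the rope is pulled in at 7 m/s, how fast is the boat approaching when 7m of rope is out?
49√5/15 ≈ 7.304 m/s

rope² = x² + 2²
x = √(7² - 2²) = 3√5
dx/dt = (rope/x) · d(rope)/dt = (7/(3√5)) · (-7) = -49√5/15 m/s
The boat approaches at 49√5/15 ≈ 7.304 m/s.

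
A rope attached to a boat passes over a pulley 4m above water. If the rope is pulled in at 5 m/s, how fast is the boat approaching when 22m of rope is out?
55√13/39 ≈ 5.085 m/s

rope² = x² + 4²
x = √(22² - 4²) = 6√13
dx/dt = (rope/x) · d(rope)/dt = (22/(6√13)) · (-5) = -55√13/39 m/s
The boat approaches at 55√13/39 ≈ 5.085 m/s.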